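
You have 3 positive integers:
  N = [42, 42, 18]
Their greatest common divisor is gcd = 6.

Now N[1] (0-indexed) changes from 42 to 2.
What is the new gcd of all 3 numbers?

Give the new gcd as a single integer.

Answer: 2

Derivation:
Numbers: [42, 42, 18], gcd = 6
Change: index 1, 42 -> 2
gcd of the OTHER numbers (without index 1): gcd([42, 18]) = 6
New gcd = gcd(g_others, new_val) = gcd(6, 2) = 2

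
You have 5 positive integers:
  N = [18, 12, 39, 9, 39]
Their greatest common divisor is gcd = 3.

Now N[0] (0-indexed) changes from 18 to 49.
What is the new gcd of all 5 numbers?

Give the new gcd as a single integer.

Answer: 1

Derivation:
Numbers: [18, 12, 39, 9, 39], gcd = 3
Change: index 0, 18 -> 49
gcd of the OTHER numbers (without index 0): gcd([12, 39, 9, 39]) = 3
New gcd = gcd(g_others, new_val) = gcd(3, 49) = 1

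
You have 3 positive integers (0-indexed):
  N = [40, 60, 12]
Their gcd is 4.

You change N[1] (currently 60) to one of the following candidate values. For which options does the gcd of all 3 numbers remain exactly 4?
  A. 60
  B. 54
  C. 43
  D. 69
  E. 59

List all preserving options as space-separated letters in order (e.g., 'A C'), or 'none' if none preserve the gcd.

Old gcd = 4; gcd of others (without N[1]) = 4
New gcd for candidate v: gcd(4, v). Preserves old gcd iff gcd(4, v) = 4.
  Option A: v=60, gcd(4,60)=4 -> preserves
  Option B: v=54, gcd(4,54)=2 -> changes
  Option C: v=43, gcd(4,43)=1 -> changes
  Option D: v=69, gcd(4,69)=1 -> changes
  Option E: v=59, gcd(4,59)=1 -> changes

Answer: A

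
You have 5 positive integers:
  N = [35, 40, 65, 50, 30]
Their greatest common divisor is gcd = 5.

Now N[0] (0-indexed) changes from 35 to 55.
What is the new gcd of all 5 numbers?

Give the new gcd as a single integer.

Numbers: [35, 40, 65, 50, 30], gcd = 5
Change: index 0, 35 -> 55
gcd of the OTHER numbers (without index 0): gcd([40, 65, 50, 30]) = 5
New gcd = gcd(g_others, new_val) = gcd(5, 55) = 5

Answer: 5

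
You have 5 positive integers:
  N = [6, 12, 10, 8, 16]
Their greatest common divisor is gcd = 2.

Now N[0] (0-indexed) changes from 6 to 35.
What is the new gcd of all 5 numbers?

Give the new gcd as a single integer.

Answer: 1

Derivation:
Numbers: [6, 12, 10, 8, 16], gcd = 2
Change: index 0, 6 -> 35
gcd of the OTHER numbers (without index 0): gcd([12, 10, 8, 16]) = 2
New gcd = gcd(g_others, new_val) = gcd(2, 35) = 1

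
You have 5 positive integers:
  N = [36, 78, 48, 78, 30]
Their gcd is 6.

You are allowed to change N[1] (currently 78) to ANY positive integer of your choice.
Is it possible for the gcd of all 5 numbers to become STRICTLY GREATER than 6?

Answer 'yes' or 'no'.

Current gcd = 6
gcd of all OTHER numbers (without N[1]=78): gcd([36, 48, 78, 30]) = 6
The new gcd after any change is gcd(6, new_value).
This can be at most 6.
Since 6 = old gcd 6, the gcd can only stay the same or decrease.

Answer: no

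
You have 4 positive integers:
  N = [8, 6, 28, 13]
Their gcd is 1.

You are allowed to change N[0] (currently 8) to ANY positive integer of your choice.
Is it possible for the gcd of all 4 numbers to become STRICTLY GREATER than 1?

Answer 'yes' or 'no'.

Answer: no

Derivation:
Current gcd = 1
gcd of all OTHER numbers (without N[0]=8): gcd([6, 28, 13]) = 1
The new gcd after any change is gcd(1, new_value).
This can be at most 1.
Since 1 = old gcd 1, the gcd can only stay the same or decrease.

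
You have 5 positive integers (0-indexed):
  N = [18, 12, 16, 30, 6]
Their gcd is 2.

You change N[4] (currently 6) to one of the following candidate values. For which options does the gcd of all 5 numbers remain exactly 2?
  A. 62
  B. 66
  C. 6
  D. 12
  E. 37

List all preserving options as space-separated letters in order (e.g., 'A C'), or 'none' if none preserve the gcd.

Answer: A B C D

Derivation:
Old gcd = 2; gcd of others (without N[4]) = 2
New gcd for candidate v: gcd(2, v). Preserves old gcd iff gcd(2, v) = 2.
  Option A: v=62, gcd(2,62)=2 -> preserves
  Option B: v=66, gcd(2,66)=2 -> preserves
  Option C: v=6, gcd(2,6)=2 -> preserves
  Option D: v=12, gcd(2,12)=2 -> preserves
  Option E: v=37, gcd(2,37)=1 -> changes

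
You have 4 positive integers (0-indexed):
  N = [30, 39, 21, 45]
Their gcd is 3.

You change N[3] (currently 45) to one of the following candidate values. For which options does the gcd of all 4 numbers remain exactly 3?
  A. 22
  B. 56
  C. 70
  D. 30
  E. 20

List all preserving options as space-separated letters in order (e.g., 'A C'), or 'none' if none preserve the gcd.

Old gcd = 3; gcd of others (without N[3]) = 3
New gcd for candidate v: gcd(3, v). Preserves old gcd iff gcd(3, v) = 3.
  Option A: v=22, gcd(3,22)=1 -> changes
  Option B: v=56, gcd(3,56)=1 -> changes
  Option C: v=70, gcd(3,70)=1 -> changes
  Option D: v=30, gcd(3,30)=3 -> preserves
  Option E: v=20, gcd(3,20)=1 -> changes

Answer: D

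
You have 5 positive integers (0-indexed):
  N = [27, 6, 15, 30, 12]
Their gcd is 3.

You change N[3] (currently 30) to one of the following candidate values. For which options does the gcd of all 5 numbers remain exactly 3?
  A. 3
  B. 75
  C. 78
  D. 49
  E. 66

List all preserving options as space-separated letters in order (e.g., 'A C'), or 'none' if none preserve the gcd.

Old gcd = 3; gcd of others (without N[3]) = 3
New gcd for candidate v: gcd(3, v). Preserves old gcd iff gcd(3, v) = 3.
  Option A: v=3, gcd(3,3)=3 -> preserves
  Option B: v=75, gcd(3,75)=3 -> preserves
  Option C: v=78, gcd(3,78)=3 -> preserves
  Option D: v=49, gcd(3,49)=1 -> changes
  Option E: v=66, gcd(3,66)=3 -> preserves

Answer: A B C E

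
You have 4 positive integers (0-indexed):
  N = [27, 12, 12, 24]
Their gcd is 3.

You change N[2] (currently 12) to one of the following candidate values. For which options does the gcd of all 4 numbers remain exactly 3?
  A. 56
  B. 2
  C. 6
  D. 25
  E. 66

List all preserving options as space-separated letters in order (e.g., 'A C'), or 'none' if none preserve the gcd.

Answer: C E

Derivation:
Old gcd = 3; gcd of others (without N[2]) = 3
New gcd for candidate v: gcd(3, v). Preserves old gcd iff gcd(3, v) = 3.
  Option A: v=56, gcd(3,56)=1 -> changes
  Option B: v=2, gcd(3,2)=1 -> changes
  Option C: v=6, gcd(3,6)=3 -> preserves
  Option D: v=25, gcd(3,25)=1 -> changes
  Option E: v=66, gcd(3,66)=3 -> preserves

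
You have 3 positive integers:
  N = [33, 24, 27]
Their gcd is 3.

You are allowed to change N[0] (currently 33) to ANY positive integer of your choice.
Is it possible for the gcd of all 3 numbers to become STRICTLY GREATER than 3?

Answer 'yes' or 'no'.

Answer: no

Derivation:
Current gcd = 3
gcd of all OTHER numbers (without N[0]=33): gcd([24, 27]) = 3
The new gcd after any change is gcd(3, new_value).
This can be at most 3.
Since 3 = old gcd 3, the gcd can only stay the same or decrease.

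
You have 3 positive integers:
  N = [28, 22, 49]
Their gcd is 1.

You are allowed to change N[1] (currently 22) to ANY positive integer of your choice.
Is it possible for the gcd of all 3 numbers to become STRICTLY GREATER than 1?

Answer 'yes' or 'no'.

Current gcd = 1
gcd of all OTHER numbers (without N[1]=22): gcd([28, 49]) = 7
The new gcd after any change is gcd(7, new_value).
This can be at most 7.
Since 7 > old gcd 1, the gcd CAN increase (e.g., set N[1] = 7).

Answer: yes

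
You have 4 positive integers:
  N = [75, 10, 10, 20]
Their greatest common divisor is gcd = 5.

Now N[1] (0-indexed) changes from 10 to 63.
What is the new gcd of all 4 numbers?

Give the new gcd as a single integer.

Numbers: [75, 10, 10, 20], gcd = 5
Change: index 1, 10 -> 63
gcd of the OTHER numbers (without index 1): gcd([75, 10, 20]) = 5
New gcd = gcd(g_others, new_val) = gcd(5, 63) = 1

Answer: 1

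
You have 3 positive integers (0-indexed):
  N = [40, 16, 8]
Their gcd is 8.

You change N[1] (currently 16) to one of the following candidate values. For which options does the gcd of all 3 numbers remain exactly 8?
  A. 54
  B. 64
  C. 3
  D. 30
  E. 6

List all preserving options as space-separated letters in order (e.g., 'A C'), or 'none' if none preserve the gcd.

Old gcd = 8; gcd of others (without N[1]) = 8
New gcd for candidate v: gcd(8, v). Preserves old gcd iff gcd(8, v) = 8.
  Option A: v=54, gcd(8,54)=2 -> changes
  Option B: v=64, gcd(8,64)=8 -> preserves
  Option C: v=3, gcd(8,3)=1 -> changes
  Option D: v=30, gcd(8,30)=2 -> changes
  Option E: v=6, gcd(8,6)=2 -> changes

Answer: B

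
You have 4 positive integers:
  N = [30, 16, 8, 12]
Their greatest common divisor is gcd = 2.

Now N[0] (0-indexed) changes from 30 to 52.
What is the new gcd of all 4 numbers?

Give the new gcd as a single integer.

Answer: 4

Derivation:
Numbers: [30, 16, 8, 12], gcd = 2
Change: index 0, 30 -> 52
gcd of the OTHER numbers (without index 0): gcd([16, 8, 12]) = 4
New gcd = gcd(g_others, new_val) = gcd(4, 52) = 4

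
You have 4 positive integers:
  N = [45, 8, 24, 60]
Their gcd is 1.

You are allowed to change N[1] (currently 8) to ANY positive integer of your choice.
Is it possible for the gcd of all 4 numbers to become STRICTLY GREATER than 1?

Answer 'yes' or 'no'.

Current gcd = 1
gcd of all OTHER numbers (without N[1]=8): gcd([45, 24, 60]) = 3
The new gcd after any change is gcd(3, new_value).
This can be at most 3.
Since 3 > old gcd 1, the gcd CAN increase (e.g., set N[1] = 3).

Answer: yes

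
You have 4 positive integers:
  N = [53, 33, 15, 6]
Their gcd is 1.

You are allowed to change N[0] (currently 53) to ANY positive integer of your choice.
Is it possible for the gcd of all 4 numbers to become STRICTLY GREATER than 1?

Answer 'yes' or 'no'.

Answer: yes

Derivation:
Current gcd = 1
gcd of all OTHER numbers (without N[0]=53): gcd([33, 15, 6]) = 3
The new gcd after any change is gcd(3, new_value).
This can be at most 3.
Since 3 > old gcd 1, the gcd CAN increase (e.g., set N[0] = 3).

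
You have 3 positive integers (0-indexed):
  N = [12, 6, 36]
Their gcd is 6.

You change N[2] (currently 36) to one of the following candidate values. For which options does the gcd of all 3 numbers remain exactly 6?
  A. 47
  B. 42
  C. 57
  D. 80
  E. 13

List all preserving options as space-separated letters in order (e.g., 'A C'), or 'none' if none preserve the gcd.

Old gcd = 6; gcd of others (without N[2]) = 6
New gcd for candidate v: gcd(6, v). Preserves old gcd iff gcd(6, v) = 6.
  Option A: v=47, gcd(6,47)=1 -> changes
  Option B: v=42, gcd(6,42)=6 -> preserves
  Option C: v=57, gcd(6,57)=3 -> changes
  Option D: v=80, gcd(6,80)=2 -> changes
  Option E: v=13, gcd(6,13)=1 -> changes

Answer: B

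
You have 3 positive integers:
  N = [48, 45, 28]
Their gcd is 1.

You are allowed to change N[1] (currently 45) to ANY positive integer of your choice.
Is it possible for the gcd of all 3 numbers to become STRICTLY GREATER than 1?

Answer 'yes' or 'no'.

Answer: yes

Derivation:
Current gcd = 1
gcd of all OTHER numbers (without N[1]=45): gcd([48, 28]) = 4
The new gcd after any change is gcd(4, new_value).
This can be at most 4.
Since 4 > old gcd 1, the gcd CAN increase (e.g., set N[1] = 4).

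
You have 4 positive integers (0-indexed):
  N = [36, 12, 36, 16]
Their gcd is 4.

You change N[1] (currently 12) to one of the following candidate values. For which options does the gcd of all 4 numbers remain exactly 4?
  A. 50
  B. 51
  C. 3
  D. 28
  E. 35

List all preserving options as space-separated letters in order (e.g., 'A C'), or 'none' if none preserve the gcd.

Answer: D

Derivation:
Old gcd = 4; gcd of others (without N[1]) = 4
New gcd for candidate v: gcd(4, v). Preserves old gcd iff gcd(4, v) = 4.
  Option A: v=50, gcd(4,50)=2 -> changes
  Option B: v=51, gcd(4,51)=1 -> changes
  Option C: v=3, gcd(4,3)=1 -> changes
  Option D: v=28, gcd(4,28)=4 -> preserves
  Option E: v=35, gcd(4,35)=1 -> changes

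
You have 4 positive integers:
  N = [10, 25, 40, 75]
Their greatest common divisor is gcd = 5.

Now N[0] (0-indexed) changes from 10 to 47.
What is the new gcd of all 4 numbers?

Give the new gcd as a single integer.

Numbers: [10, 25, 40, 75], gcd = 5
Change: index 0, 10 -> 47
gcd of the OTHER numbers (without index 0): gcd([25, 40, 75]) = 5
New gcd = gcd(g_others, new_val) = gcd(5, 47) = 1

Answer: 1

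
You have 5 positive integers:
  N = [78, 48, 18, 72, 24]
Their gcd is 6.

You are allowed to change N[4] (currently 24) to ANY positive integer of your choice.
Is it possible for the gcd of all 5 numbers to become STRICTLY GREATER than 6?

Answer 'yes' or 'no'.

Current gcd = 6
gcd of all OTHER numbers (without N[4]=24): gcd([78, 48, 18, 72]) = 6
The new gcd after any change is gcd(6, new_value).
This can be at most 6.
Since 6 = old gcd 6, the gcd can only stay the same or decrease.

Answer: no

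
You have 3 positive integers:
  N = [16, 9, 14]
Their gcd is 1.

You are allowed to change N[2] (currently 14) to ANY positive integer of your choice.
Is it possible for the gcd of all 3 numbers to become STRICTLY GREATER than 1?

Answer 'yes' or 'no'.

Current gcd = 1
gcd of all OTHER numbers (without N[2]=14): gcd([16, 9]) = 1
The new gcd after any change is gcd(1, new_value).
This can be at most 1.
Since 1 = old gcd 1, the gcd can only stay the same or decrease.

Answer: no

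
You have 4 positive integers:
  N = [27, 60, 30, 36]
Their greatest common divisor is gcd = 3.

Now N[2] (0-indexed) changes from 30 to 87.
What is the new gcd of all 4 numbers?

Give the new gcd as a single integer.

Numbers: [27, 60, 30, 36], gcd = 3
Change: index 2, 30 -> 87
gcd of the OTHER numbers (without index 2): gcd([27, 60, 36]) = 3
New gcd = gcd(g_others, new_val) = gcd(3, 87) = 3

Answer: 3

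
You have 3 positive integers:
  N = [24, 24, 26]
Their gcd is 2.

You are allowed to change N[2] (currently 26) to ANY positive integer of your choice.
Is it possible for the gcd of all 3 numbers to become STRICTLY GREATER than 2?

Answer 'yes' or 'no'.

Current gcd = 2
gcd of all OTHER numbers (without N[2]=26): gcd([24, 24]) = 24
The new gcd after any change is gcd(24, new_value).
This can be at most 24.
Since 24 > old gcd 2, the gcd CAN increase (e.g., set N[2] = 24).

Answer: yes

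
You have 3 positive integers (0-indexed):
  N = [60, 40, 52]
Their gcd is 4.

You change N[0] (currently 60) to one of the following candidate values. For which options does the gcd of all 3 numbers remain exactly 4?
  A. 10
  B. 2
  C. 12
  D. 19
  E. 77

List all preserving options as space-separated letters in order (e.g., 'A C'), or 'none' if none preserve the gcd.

Answer: C

Derivation:
Old gcd = 4; gcd of others (without N[0]) = 4
New gcd for candidate v: gcd(4, v). Preserves old gcd iff gcd(4, v) = 4.
  Option A: v=10, gcd(4,10)=2 -> changes
  Option B: v=2, gcd(4,2)=2 -> changes
  Option C: v=12, gcd(4,12)=4 -> preserves
  Option D: v=19, gcd(4,19)=1 -> changes
  Option E: v=77, gcd(4,77)=1 -> changes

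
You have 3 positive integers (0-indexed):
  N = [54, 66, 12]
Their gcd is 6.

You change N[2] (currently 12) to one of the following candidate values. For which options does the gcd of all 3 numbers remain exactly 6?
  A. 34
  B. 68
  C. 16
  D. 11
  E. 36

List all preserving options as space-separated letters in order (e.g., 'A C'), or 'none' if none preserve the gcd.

Old gcd = 6; gcd of others (without N[2]) = 6
New gcd for candidate v: gcd(6, v). Preserves old gcd iff gcd(6, v) = 6.
  Option A: v=34, gcd(6,34)=2 -> changes
  Option B: v=68, gcd(6,68)=2 -> changes
  Option C: v=16, gcd(6,16)=2 -> changes
  Option D: v=11, gcd(6,11)=1 -> changes
  Option E: v=36, gcd(6,36)=6 -> preserves

Answer: E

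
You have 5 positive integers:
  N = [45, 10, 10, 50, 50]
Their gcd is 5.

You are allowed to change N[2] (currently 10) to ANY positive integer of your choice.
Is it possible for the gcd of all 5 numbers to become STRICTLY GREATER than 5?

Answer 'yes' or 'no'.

Answer: no

Derivation:
Current gcd = 5
gcd of all OTHER numbers (without N[2]=10): gcd([45, 10, 50, 50]) = 5
The new gcd after any change is gcd(5, new_value).
This can be at most 5.
Since 5 = old gcd 5, the gcd can only stay the same or decrease.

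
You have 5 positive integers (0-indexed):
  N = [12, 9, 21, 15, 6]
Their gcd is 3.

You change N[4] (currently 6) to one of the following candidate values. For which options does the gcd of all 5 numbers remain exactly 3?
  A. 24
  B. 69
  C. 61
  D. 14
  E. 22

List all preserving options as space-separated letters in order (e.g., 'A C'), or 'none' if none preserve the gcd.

Old gcd = 3; gcd of others (without N[4]) = 3
New gcd for candidate v: gcd(3, v). Preserves old gcd iff gcd(3, v) = 3.
  Option A: v=24, gcd(3,24)=3 -> preserves
  Option B: v=69, gcd(3,69)=3 -> preserves
  Option C: v=61, gcd(3,61)=1 -> changes
  Option D: v=14, gcd(3,14)=1 -> changes
  Option E: v=22, gcd(3,22)=1 -> changes

Answer: A B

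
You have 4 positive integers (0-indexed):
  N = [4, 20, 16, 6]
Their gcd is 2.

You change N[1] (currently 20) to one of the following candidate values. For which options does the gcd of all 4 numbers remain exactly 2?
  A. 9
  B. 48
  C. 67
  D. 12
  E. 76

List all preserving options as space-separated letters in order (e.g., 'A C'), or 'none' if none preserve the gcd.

Answer: B D E

Derivation:
Old gcd = 2; gcd of others (without N[1]) = 2
New gcd for candidate v: gcd(2, v). Preserves old gcd iff gcd(2, v) = 2.
  Option A: v=9, gcd(2,9)=1 -> changes
  Option B: v=48, gcd(2,48)=2 -> preserves
  Option C: v=67, gcd(2,67)=1 -> changes
  Option D: v=12, gcd(2,12)=2 -> preserves
  Option E: v=76, gcd(2,76)=2 -> preserves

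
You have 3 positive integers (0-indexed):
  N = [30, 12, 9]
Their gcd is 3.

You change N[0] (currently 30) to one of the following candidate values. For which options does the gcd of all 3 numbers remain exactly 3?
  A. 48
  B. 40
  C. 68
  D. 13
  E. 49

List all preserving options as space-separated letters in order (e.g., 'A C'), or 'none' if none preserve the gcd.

Old gcd = 3; gcd of others (without N[0]) = 3
New gcd for candidate v: gcd(3, v). Preserves old gcd iff gcd(3, v) = 3.
  Option A: v=48, gcd(3,48)=3 -> preserves
  Option B: v=40, gcd(3,40)=1 -> changes
  Option C: v=68, gcd(3,68)=1 -> changes
  Option D: v=13, gcd(3,13)=1 -> changes
  Option E: v=49, gcd(3,49)=1 -> changes

Answer: A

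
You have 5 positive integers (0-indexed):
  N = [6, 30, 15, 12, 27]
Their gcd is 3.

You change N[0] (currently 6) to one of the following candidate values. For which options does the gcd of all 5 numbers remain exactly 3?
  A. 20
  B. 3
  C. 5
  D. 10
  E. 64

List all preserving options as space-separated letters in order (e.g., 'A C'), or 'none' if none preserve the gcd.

Answer: B

Derivation:
Old gcd = 3; gcd of others (without N[0]) = 3
New gcd for candidate v: gcd(3, v). Preserves old gcd iff gcd(3, v) = 3.
  Option A: v=20, gcd(3,20)=1 -> changes
  Option B: v=3, gcd(3,3)=3 -> preserves
  Option C: v=5, gcd(3,5)=1 -> changes
  Option D: v=10, gcd(3,10)=1 -> changes
  Option E: v=64, gcd(3,64)=1 -> changes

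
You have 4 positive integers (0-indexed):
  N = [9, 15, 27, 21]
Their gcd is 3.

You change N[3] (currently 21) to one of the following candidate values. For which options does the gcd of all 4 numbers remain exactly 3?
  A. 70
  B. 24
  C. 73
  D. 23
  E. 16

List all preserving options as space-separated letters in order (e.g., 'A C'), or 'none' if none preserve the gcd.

Old gcd = 3; gcd of others (without N[3]) = 3
New gcd for candidate v: gcd(3, v). Preserves old gcd iff gcd(3, v) = 3.
  Option A: v=70, gcd(3,70)=1 -> changes
  Option B: v=24, gcd(3,24)=3 -> preserves
  Option C: v=73, gcd(3,73)=1 -> changes
  Option D: v=23, gcd(3,23)=1 -> changes
  Option E: v=16, gcd(3,16)=1 -> changes

Answer: B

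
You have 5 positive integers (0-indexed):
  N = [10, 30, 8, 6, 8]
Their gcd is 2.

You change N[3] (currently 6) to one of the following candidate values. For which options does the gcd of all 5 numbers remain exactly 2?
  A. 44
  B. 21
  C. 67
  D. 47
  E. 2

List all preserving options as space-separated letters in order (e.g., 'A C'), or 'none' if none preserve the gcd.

Answer: A E

Derivation:
Old gcd = 2; gcd of others (without N[3]) = 2
New gcd for candidate v: gcd(2, v). Preserves old gcd iff gcd(2, v) = 2.
  Option A: v=44, gcd(2,44)=2 -> preserves
  Option B: v=21, gcd(2,21)=1 -> changes
  Option C: v=67, gcd(2,67)=1 -> changes
  Option D: v=47, gcd(2,47)=1 -> changes
  Option E: v=2, gcd(2,2)=2 -> preserves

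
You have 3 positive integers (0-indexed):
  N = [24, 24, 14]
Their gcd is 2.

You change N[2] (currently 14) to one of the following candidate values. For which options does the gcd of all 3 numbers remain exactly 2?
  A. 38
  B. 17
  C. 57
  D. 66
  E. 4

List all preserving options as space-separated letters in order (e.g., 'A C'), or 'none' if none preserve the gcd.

Old gcd = 2; gcd of others (without N[2]) = 24
New gcd for candidate v: gcd(24, v). Preserves old gcd iff gcd(24, v) = 2.
  Option A: v=38, gcd(24,38)=2 -> preserves
  Option B: v=17, gcd(24,17)=1 -> changes
  Option C: v=57, gcd(24,57)=3 -> changes
  Option D: v=66, gcd(24,66)=6 -> changes
  Option E: v=4, gcd(24,4)=4 -> changes

Answer: A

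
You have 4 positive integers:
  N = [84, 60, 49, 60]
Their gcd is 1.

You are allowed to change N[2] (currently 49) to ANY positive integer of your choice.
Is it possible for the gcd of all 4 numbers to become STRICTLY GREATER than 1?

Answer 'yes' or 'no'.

Answer: yes

Derivation:
Current gcd = 1
gcd of all OTHER numbers (without N[2]=49): gcd([84, 60, 60]) = 12
The new gcd after any change is gcd(12, new_value).
This can be at most 12.
Since 12 > old gcd 1, the gcd CAN increase (e.g., set N[2] = 12).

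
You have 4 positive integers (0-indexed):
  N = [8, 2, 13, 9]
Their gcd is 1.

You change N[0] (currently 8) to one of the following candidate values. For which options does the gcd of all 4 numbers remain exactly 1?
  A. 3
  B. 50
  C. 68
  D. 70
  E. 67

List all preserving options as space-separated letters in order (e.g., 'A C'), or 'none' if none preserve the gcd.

Answer: A B C D E

Derivation:
Old gcd = 1; gcd of others (without N[0]) = 1
New gcd for candidate v: gcd(1, v). Preserves old gcd iff gcd(1, v) = 1.
  Option A: v=3, gcd(1,3)=1 -> preserves
  Option B: v=50, gcd(1,50)=1 -> preserves
  Option C: v=68, gcd(1,68)=1 -> preserves
  Option D: v=70, gcd(1,70)=1 -> preserves
  Option E: v=67, gcd(1,67)=1 -> preserves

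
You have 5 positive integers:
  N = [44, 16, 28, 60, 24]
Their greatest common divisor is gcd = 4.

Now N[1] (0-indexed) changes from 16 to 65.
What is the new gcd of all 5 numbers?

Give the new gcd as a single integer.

Numbers: [44, 16, 28, 60, 24], gcd = 4
Change: index 1, 16 -> 65
gcd of the OTHER numbers (without index 1): gcd([44, 28, 60, 24]) = 4
New gcd = gcd(g_others, new_val) = gcd(4, 65) = 1

Answer: 1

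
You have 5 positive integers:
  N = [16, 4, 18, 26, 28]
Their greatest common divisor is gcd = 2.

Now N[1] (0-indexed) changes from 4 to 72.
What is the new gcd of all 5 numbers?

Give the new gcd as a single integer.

Answer: 2

Derivation:
Numbers: [16, 4, 18, 26, 28], gcd = 2
Change: index 1, 4 -> 72
gcd of the OTHER numbers (without index 1): gcd([16, 18, 26, 28]) = 2
New gcd = gcd(g_others, new_val) = gcd(2, 72) = 2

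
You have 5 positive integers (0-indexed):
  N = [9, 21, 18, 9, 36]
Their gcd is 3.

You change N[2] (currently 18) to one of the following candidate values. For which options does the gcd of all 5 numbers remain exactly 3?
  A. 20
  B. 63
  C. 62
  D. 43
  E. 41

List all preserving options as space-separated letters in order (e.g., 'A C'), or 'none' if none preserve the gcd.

Old gcd = 3; gcd of others (without N[2]) = 3
New gcd for candidate v: gcd(3, v). Preserves old gcd iff gcd(3, v) = 3.
  Option A: v=20, gcd(3,20)=1 -> changes
  Option B: v=63, gcd(3,63)=3 -> preserves
  Option C: v=62, gcd(3,62)=1 -> changes
  Option D: v=43, gcd(3,43)=1 -> changes
  Option E: v=41, gcd(3,41)=1 -> changes

Answer: B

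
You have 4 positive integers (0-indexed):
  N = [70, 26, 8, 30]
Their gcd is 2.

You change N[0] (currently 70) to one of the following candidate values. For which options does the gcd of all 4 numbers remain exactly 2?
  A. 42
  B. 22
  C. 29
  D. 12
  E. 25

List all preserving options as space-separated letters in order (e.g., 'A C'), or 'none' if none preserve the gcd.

Old gcd = 2; gcd of others (without N[0]) = 2
New gcd for candidate v: gcd(2, v). Preserves old gcd iff gcd(2, v) = 2.
  Option A: v=42, gcd(2,42)=2 -> preserves
  Option B: v=22, gcd(2,22)=2 -> preserves
  Option C: v=29, gcd(2,29)=1 -> changes
  Option D: v=12, gcd(2,12)=2 -> preserves
  Option E: v=25, gcd(2,25)=1 -> changes

Answer: A B D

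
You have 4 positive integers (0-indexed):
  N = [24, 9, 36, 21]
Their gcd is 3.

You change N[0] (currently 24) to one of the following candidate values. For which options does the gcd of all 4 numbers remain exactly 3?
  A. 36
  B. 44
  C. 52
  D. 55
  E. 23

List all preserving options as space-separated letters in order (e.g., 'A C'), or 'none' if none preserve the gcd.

Old gcd = 3; gcd of others (without N[0]) = 3
New gcd for candidate v: gcd(3, v). Preserves old gcd iff gcd(3, v) = 3.
  Option A: v=36, gcd(3,36)=3 -> preserves
  Option B: v=44, gcd(3,44)=1 -> changes
  Option C: v=52, gcd(3,52)=1 -> changes
  Option D: v=55, gcd(3,55)=1 -> changes
  Option E: v=23, gcd(3,23)=1 -> changes

Answer: A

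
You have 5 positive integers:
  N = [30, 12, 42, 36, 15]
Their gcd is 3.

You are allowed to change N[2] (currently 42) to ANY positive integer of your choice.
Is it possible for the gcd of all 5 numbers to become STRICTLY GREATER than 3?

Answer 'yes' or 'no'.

Current gcd = 3
gcd of all OTHER numbers (without N[2]=42): gcd([30, 12, 36, 15]) = 3
The new gcd after any change is gcd(3, new_value).
This can be at most 3.
Since 3 = old gcd 3, the gcd can only stay the same or decrease.

Answer: no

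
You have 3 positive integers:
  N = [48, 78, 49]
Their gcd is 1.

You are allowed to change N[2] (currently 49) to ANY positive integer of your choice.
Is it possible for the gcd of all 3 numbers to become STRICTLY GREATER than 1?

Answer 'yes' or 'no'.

Answer: yes

Derivation:
Current gcd = 1
gcd of all OTHER numbers (without N[2]=49): gcd([48, 78]) = 6
The new gcd after any change is gcd(6, new_value).
This can be at most 6.
Since 6 > old gcd 1, the gcd CAN increase (e.g., set N[2] = 6).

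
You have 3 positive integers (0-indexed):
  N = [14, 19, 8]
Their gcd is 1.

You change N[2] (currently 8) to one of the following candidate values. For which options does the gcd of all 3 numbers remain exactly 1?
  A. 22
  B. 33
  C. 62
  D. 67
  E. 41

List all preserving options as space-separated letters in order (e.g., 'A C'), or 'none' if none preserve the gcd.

Old gcd = 1; gcd of others (without N[2]) = 1
New gcd for candidate v: gcd(1, v). Preserves old gcd iff gcd(1, v) = 1.
  Option A: v=22, gcd(1,22)=1 -> preserves
  Option B: v=33, gcd(1,33)=1 -> preserves
  Option C: v=62, gcd(1,62)=1 -> preserves
  Option D: v=67, gcd(1,67)=1 -> preserves
  Option E: v=41, gcd(1,41)=1 -> preserves

Answer: A B C D E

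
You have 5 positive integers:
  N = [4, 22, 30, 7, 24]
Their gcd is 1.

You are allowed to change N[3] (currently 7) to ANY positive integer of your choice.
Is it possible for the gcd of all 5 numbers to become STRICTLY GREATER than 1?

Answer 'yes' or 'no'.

Current gcd = 1
gcd of all OTHER numbers (without N[3]=7): gcd([4, 22, 30, 24]) = 2
The new gcd after any change is gcd(2, new_value).
This can be at most 2.
Since 2 > old gcd 1, the gcd CAN increase (e.g., set N[3] = 2).

Answer: yes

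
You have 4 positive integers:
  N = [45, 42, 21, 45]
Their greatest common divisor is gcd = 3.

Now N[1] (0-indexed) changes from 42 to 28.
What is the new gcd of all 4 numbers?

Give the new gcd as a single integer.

Answer: 1

Derivation:
Numbers: [45, 42, 21, 45], gcd = 3
Change: index 1, 42 -> 28
gcd of the OTHER numbers (without index 1): gcd([45, 21, 45]) = 3
New gcd = gcd(g_others, new_val) = gcd(3, 28) = 1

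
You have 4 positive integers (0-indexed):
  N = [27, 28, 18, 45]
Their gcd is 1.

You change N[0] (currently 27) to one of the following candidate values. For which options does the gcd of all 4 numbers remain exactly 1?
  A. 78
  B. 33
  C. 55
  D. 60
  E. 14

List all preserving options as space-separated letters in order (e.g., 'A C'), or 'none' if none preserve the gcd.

Old gcd = 1; gcd of others (without N[0]) = 1
New gcd for candidate v: gcd(1, v). Preserves old gcd iff gcd(1, v) = 1.
  Option A: v=78, gcd(1,78)=1 -> preserves
  Option B: v=33, gcd(1,33)=1 -> preserves
  Option C: v=55, gcd(1,55)=1 -> preserves
  Option D: v=60, gcd(1,60)=1 -> preserves
  Option E: v=14, gcd(1,14)=1 -> preserves

Answer: A B C D E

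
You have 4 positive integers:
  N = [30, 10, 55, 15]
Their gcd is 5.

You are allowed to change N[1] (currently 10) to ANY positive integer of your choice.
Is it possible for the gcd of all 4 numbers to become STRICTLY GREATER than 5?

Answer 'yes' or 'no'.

Current gcd = 5
gcd of all OTHER numbers (without N[1]=10): gcd([30, 55, 15]) = 5
The new gcd after any change is gcd(5, new_value).
This can be at most 5.
Since 5 = old gcd 5, the gcd can only stay the same or decrease.

Answer: no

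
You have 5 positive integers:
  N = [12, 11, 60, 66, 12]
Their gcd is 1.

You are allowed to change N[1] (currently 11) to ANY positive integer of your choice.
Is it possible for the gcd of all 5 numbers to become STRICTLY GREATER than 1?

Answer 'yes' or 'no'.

Answer: yes

Derivation:
Current gcd = 1
gcd of all OTHER numbers (without N[1]=11): gcd([12, 60, 66, 12]) = 6
The new gcd after any change is gcd(6, new_value).
This can be at most 6.
Since 6 > old gcd 1, the gcd CAN increase (e.g., set N[1] = 6).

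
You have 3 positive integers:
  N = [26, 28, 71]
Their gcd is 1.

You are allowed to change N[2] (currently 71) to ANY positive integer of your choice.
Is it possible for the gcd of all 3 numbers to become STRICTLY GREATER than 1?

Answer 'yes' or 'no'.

Current gcd = 1
gcd of all OTHER numbers (without N[2]=71): gcd([26, 28]) = 2
The new gcd after any change is gcd(2, new_value).
This can be at most 2.
Since 2 > old gcd 1, the gcd CAN increase (e.g., set N[2] = 2).

Answer: yes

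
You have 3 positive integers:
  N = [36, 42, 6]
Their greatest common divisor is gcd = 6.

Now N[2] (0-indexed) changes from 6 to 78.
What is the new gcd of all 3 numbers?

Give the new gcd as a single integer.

Answer: 6

Derivation:
Numbers: [36, 42, 6], gcd = 6
Change: index 2, 6 -> 78
gcd of the OTHER numbers (without index 2): gcd([36, 42]) = 6
New gcd = gcd(g_others, new_val) = gcd(6, 78) = 6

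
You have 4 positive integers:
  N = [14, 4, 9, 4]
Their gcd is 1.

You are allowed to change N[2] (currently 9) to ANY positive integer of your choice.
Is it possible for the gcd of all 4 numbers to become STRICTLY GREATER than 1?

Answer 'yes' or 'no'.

Answer: yes

Derivation:
Current gcd = 1
gcd of all OTHER numbers (without N[2]=9): gcd([14, 4, 4]) = 2
The new gcd after any change is gcd(2, new_value).
This can be at most 2.
Since 2 > old gcd 1, the gcd CAN increase (e.g., set N[2] = 2).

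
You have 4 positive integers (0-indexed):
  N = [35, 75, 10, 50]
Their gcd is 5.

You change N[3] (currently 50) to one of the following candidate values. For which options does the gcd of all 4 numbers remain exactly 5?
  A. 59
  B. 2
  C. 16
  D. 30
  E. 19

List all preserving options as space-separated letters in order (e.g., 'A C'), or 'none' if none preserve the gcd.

Old gcd = 5; gcd of others (without N[3]) = 5
New gcd for candidate v: gcd(5, v). Preserves old gcd iff gcd(5, v) = 5.
  Option A: v=59, gcd(5,59)=1 -> changes
  Option B: v=2, gcd(5,2)=1 -> changes
  Option C: v=16, gcd(5,16)=1 -> changes
  Option D: v=30, gcd(5,30)=5 -> preserves
  Option E: v=19, gcd(5,19)=1 -> changes

Answer: D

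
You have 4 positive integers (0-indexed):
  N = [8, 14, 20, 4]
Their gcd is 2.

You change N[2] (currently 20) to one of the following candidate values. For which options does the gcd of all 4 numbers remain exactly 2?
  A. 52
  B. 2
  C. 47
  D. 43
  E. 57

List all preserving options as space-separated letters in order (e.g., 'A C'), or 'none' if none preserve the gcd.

Old gcd = 2; gcd of others (without N[2]) = 2
New gcd for candidate v: gcd(2, v). Preserves old gcd iff gcd(2, v) = 2.
  Option A: v=52, gcd(2,52)=2 -> preserves
  Option B: v=2, gcd(2,2)=2 -> preserves
  Option C: v=47, gcd(2,47)=1 -> changes
  Option D: v=43, gcd(2,43)=1 -> changes
  Option E: v=57, gcd(2,57)=1 -> changes

Answer: A B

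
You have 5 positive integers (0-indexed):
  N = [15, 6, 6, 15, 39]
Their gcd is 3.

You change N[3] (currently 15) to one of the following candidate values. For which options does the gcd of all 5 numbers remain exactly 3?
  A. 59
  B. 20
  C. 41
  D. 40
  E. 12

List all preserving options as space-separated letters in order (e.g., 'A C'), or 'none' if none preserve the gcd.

Answer: E

Derivation:
Old gcd = 3; gcd of others (without N[3]) = 3
New gcd for candidate v: gcd(3, v). Preserves old gcd iff gcd(3, v) = 3.
  Option A: v=59, gcd(3,59)=1 -> changes
  Option B: v=20, gcd(3,20)=1 -> changes
  Option C: v=41, gcd(3,41)=1 -> changes
  Option D: v=40, gcd(3,40)=1 -> changes
  Option E: v=12, gcd(3,12)=3 -> preserves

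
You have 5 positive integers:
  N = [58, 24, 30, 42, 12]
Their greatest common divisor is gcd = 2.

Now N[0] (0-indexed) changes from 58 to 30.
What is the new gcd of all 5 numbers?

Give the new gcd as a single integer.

Answer: 6

Derivation:
Numbers: [58, 24, 30, 42, 12], gcd = 2
Change: index 0, 58 -> 30
gcd of the OTHER numbers (without index 0): gcd([24, 30, 42, 12]) = 6
New gcd = gcd(g_others, new_val) = gcd(6, 30) = 6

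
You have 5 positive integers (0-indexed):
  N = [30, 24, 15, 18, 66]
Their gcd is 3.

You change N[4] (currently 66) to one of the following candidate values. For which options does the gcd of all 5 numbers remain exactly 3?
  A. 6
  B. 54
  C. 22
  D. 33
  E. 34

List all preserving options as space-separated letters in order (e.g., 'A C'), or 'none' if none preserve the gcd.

Answer: A B D

Derivation:
Old gcd = 3; gcd of others (without N[4]) = 3
New gcd for candidate v: gcd(3, v). Preserves old gcd iff gcd(3, v) = 3.
  Option A: v=6, gcd(3,6)=3 -> preserves
  Option B: v=54, gcd(3,54)=3 -> preserves
  Option C: v=22, gcd(3,22)=1 -> changes
  Option D: v=33, gcd(3,33)=3 -> preserves
  Option E: v=34, gcd(3,34)=1 -> changes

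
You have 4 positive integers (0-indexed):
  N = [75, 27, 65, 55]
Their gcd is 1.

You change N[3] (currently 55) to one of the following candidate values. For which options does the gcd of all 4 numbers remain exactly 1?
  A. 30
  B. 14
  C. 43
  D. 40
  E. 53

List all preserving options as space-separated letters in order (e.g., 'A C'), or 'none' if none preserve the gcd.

Answer: A B C D E

Derivation:
Old gcd = 1; gcd of others (without N[3]) = 1
New gcd for candidate v: gcd(1, v). Preserves old gcd iff gcd(1, v) = 1.
  Option A: v=30, gcd(1,30)=1 -> preserves
  Option B: v=14, gcd(1,14)=1 -> preserves
  Option C: v=43, gcd(1,43)=1 -> preserves
  Option D: v=40, gcd(1,40)=1 -> preserves
  Option E: v=53, gcd(1,53)=1 -> preserves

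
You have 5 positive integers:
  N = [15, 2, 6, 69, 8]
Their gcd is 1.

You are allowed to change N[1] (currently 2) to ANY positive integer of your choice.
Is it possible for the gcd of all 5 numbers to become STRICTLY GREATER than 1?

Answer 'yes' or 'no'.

Current gcd = 1
gcd of all OTHER numbers (without N[1]=2): gcd([15, 6, 69, 8]) = 1
The new gcd after any change is gcd(1, new_value).
This can be at most 1.
Since 1 = old gcd 1, the gcd can only stay the same or decrease.

Answer: no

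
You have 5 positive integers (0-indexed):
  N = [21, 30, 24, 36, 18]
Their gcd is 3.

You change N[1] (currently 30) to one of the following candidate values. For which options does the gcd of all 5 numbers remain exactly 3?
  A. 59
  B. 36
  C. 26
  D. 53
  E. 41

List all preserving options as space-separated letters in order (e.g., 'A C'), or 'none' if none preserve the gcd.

Answer: B

Derivation:
Old gcd = 3; gcd of others (without N[1]) = 3
New gcd for candidate v: gcd(3, v). Preserves old gcd iff gcd(3, v) = 3.
  Option A: v=59, gcd(3,59)=1 -> changes
  Option B: v=36, gcd(3,36)=3 -> preserves
  Option C: v=26, gcd(3,26)=1 -> changes
  Option D: v=53, gcd(3,53)=1 -> changes
  Option E: v=41, gcd(3,41)=1 -> changes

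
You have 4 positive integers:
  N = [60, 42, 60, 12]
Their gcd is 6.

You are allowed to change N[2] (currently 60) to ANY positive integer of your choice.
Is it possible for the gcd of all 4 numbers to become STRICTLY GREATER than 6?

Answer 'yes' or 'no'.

Current gcd = 6
gcd of all OTHER numbers (without N[2]=60): gcd([60, 42, 12]) = 6
The new gcd after any change is gcd(6, new_value).
This can be at most 6.
Since 6 = old gcd 6, the gcd can only stay the same or decrease.

Answer: no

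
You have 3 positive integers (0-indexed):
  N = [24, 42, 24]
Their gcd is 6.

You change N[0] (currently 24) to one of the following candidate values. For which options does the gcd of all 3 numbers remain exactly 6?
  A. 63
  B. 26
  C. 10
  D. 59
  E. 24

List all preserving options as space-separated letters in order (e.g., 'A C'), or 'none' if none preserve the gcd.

Old gcd = 6; gcd of others (without N[0]) = 6
New gcd for candidate v: gcd(6, v). Preserves old gcd iff gcd(6, v) = 6.
  Option A: v=63, gcd(6,63)=3 -> changes
  Option B: v=26, gcd(6,26)=2 -> changes
  Option C: v=10, gcd(6,10)=2 -> changes
  Option D: v=59, gcd(6,59)=1 -> changes
  Option E: v=24, gcd(6,24)=6 -> preserves

Answer: E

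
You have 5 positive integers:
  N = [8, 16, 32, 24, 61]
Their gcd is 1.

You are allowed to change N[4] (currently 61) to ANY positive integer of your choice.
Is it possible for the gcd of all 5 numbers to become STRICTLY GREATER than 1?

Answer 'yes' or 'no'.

Current gcd = 1
gcd of all OTHER numbers (without N[4]=61): gcd([8, 16, 32, 24]) = 8
The new gcd after any change is gcd(8, new_value).
This can be at most 8.
Since 8 > old gcd 1, the gcd CAN increase (e.g., set N[4] = 8).

Answer: yes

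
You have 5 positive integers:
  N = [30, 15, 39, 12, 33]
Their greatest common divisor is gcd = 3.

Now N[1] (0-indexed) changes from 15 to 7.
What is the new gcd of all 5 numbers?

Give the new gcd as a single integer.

Answer: 1

Derivation:
Numbers: [30, 15, 39, 12, 33], gcd = 3
Change: index 1, 15 -> 7
gcd of the OTHER numbers (without index 1): gcd([30, 39, 12, 33]) = 3
New gcd = gcd(g_others, new_val) = gcd(3, 7) = 1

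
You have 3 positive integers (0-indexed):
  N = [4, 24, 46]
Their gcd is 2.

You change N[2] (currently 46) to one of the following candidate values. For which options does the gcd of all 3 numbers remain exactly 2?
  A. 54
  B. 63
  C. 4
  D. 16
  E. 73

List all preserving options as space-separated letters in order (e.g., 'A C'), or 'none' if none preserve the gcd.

Answer: A

Derivation:
Old gcd = 2; gcd of others (without N[2]) = 4
New gcd for candidate v: gcd(4, v). Preserves old gcd iff gcd(4, v) = 2.
  Option A: v=54, gcd(4,54)=2 -> preserves
  Option B: v=63, gcd(4,63)=1 -> changes
  Option C: v=4, gcd(4,4)=4 -> changes
  Option D: v=16, gcd(4,16)=4 -> changes
  Option E: v=73, gcd(4,73)=1 -> changes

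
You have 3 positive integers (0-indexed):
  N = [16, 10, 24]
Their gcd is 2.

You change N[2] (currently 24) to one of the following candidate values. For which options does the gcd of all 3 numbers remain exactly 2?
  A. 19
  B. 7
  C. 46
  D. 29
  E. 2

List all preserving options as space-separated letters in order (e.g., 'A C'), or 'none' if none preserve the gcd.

Old gcd = 2; gcd of others (without N[2]) = 2
New gcd for candidate v: gcd(2, v). Preserves old gcd iff gcd(2, v) = 2.
  Option A: v=19, gcd(2,19)=1 -> changes
  Option B: v=7, gcd(2,7)=1 -> changes
  Option C: v=46, gcd(2,46)=2 -> preserves
  Option D: v=29, gcd(2,29)=1 -> changes
  Option E: v=2, gcd(2,2)=2 -> preserves

Answer: C E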